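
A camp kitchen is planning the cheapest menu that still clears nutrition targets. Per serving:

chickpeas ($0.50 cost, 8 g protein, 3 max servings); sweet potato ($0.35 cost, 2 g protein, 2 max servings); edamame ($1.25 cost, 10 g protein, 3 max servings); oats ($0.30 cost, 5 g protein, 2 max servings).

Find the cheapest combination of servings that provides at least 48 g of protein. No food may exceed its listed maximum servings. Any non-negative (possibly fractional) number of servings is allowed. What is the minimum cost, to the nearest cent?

Cost per g of protein: oats $0.0600, chickpeas $0.0625, edamame $0.1250, sweet potato $0.1750.
Take 2 servings of oats: +10.0 g protein for $0.60 (total $0.60, still need 38.0 g).
Take 3 servings of chickpeas: +24.0 g protein for $1.50 (total $2.10, still need 14.0 g).
Take 1.4 servings of edamame: +14.0 g protein for $1.75 (total $3.85, still need 0.0 g).
Greedy by cheapest-per-g is optimal for a single linear constraint, so the minimum cost is $3.85.

$3.85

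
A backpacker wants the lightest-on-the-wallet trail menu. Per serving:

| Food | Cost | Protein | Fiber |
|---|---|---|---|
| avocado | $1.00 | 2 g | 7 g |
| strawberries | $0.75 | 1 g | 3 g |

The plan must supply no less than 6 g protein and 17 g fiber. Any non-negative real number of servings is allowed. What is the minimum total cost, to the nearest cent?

The cheapest plan sits at a corner of the feasible region — with two constraints it uses at most two foods.
avocado only: max(6/2, 17/7) = 3 servings → $3.00.
strawberries only: max(6/1, 17/3) = 6 servings → $4.50.
avocado + strawberries: the both-tight solution has a negative serving — not a feasible corner.
So the least-cost plan costs $3.00.

$3.00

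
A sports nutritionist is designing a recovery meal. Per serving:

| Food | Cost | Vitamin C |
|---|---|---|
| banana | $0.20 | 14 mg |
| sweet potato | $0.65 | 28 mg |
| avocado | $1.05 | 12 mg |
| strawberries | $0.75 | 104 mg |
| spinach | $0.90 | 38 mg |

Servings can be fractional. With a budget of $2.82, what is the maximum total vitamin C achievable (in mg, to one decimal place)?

391.0 mg

Vitamin C per dollar: strawberries 138.7, banana 70, sweet potato 43.08, spinach 42.22, avocado 11.43.
With no serving limits, spend the whole cost allowance on strawberries: $2.82 / $0.75 × 104 mg = 391.0 mg.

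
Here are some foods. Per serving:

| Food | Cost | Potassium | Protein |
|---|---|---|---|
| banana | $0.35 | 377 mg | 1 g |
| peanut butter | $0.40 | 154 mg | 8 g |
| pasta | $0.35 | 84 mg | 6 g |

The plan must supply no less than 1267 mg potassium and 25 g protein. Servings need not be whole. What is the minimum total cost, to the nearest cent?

Minimising a linear cost over {potassium ≥ 1267, protein ≥ 25, servings ≥ 0} — the optimum is at a vertex, using one or two foods.
banana only: max(1267/377, 25/1) = 25 servings → $8.75.
peanut butter only: max(1267/154, 25/8) = 8.227 servings → $3.29.
pasta only: max(1267/84, 25/6) = 15.08 servings → $5.28.
banana + peanut butter with both tight: 2.196 servings and 2.85 servings → $1.91.
banana + pasta with both tight: 2.526 servings and 3.746 servings → $2.20.
peanut butter + pasta: the both-tight solution has a negative serving — not a feasible corner.
Cheapest feasible corner: $1.91.

$1.91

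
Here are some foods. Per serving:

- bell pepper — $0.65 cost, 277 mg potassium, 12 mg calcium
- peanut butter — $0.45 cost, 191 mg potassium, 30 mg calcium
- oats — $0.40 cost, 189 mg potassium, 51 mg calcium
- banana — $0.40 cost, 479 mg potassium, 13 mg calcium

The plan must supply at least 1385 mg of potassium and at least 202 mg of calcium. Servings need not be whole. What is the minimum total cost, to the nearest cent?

bell pepper only: max(1385/277, 202/12) = 16.83 servings → $10.94.
peanut butter only: max(1385/191, 202/30) = 7.251 servings → $3.26.
oats only: max(1385/189, 202/51) = 7.328 servings → $2.93.
banana only: max(1385/479, 202/13) = 15.54 servings → $6.22.
bell pepper + peanut butter with both tight: 0.4932 servings and 6.536 servings → $3.26.
bell pepper + oats with both tight: 2.737 servings and 3.317 servings → $3.11.
bell pepper + banana: intersection lies outside the first quadrant.
peanut butter + oats with both targets exact would need a negative amount; discard.
peanut butter + banana with both tight: 6.625 servings and 0.2497 servings → $3.08.
oats + banana with both tight: 3.584 servings and 1.477 servings → $2.02.
So the least-cost plan costs $2.02.

$2.02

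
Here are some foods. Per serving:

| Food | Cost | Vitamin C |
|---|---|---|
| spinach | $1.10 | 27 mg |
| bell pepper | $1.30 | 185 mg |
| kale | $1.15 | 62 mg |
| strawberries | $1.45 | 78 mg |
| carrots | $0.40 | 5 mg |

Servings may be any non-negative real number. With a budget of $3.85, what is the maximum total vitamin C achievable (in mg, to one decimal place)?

Vitamin C per dollar: bell pepper 142.3, kale 53.91, strawberries 53.79, spinach 24.55, carrots 12.5.
With no serving limits, spend the whole cost allowance on bell pepper: $3.85 / $1.30 × 185 mg = 547.9 mg.

547.9 mg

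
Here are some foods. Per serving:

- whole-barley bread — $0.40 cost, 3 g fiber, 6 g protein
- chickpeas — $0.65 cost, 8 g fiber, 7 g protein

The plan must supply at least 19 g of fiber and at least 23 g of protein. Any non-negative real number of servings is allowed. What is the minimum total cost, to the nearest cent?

$1.84

With two linear requirements the optimum uses one or two foods; enumerate the corners.
whole-barley bread only: max(19/3, 23/6) = 6.333 servings → $2.53.
chickpeas only: max(19/8, 23/7) = 3.286 servings → $2.14.
whole-barley bread + chickpeas with both tight: 1.889 servings and 1.667 servings → $1.84.
Cheapest feasible corner: $1.84.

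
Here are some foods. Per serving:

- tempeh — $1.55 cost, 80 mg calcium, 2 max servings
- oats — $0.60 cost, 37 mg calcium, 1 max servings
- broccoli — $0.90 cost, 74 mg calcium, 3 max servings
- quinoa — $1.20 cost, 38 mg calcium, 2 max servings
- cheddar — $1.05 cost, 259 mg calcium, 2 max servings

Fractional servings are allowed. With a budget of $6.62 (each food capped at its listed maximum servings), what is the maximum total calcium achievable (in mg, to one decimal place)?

840.0 mg

Calcium per dollar: cheddar 246.7, broccoli 82.22, oats 61.67, tempeh 51.61, quinoa 31.67.
Take 2 servings of cheddar: spends $2.10, +518.0 mg calcium (running total 518.0 mg).
Take 3 servings of broccoli: spends $2.70, +222.0 mg calcium (running total 740.0 mg).
Take 1 serving of oats: spends $0.60, +37.0 mg calcium (running total 777.0 mg).
Take 0.7871 servings of tempeh: spends $1.22, +63.0 mg calcium (running total 840.0 mg).
Greedy by best ratio exhausts the cost allowance optimally: 840.0 mg.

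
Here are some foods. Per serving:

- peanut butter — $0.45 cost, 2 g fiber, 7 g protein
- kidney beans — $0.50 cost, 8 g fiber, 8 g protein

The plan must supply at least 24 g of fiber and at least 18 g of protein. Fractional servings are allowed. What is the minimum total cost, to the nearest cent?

Check every corner: each single food scaled to meet both minima, and each pair solved so both constraints bind.
peanut butter only: max(24/2, 18/7) = 12 servings → $5.40.
kidney beans only: max(24/8, 18/8) = 3 servings → $1.50.
peanut butter + kidney beans with both targets exact would need a negative amount; discard.
So the least-cost plan costs $1.50.

$1.50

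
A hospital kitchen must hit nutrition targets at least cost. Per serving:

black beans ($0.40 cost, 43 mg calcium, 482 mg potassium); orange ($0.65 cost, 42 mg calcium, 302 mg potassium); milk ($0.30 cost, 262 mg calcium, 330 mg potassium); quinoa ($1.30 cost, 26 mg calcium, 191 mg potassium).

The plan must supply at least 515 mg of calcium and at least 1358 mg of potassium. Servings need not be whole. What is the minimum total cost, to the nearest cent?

A basic optimal solution has at most two foods positive. Try each food alone and each pair with both targets met exactly.
black beans only: max(515/43, 1358/482) = 11.98 servings → $4.79.
orange only: max(515/42, 1358/302) = 12.26 servings → $7.97.
milk only: max(515/262, 1358/330) = 4.115 servings → $1.23.
quinoa only: max(515/26, 1358/191) = 19.81 servings → $25.75.
black beans + orange: intersection lies outside the first quadrant.
black beans + milk with both tight: 1.658 servings and 1.694 servings → $1.17.
black beans + quinoa with both targets exact would need a negative amount; discard.
orange + milk with both tight: 2.848 servings and 1.509 servings → $2.30.
orange + quinoa: the both-tight solution has a negative serving — not a feasible corner.
milk + quinoa with both tight: 1.521 servings and 4.482 servings → $6.28.
So the least-cost plan costs $1.17.

$1.17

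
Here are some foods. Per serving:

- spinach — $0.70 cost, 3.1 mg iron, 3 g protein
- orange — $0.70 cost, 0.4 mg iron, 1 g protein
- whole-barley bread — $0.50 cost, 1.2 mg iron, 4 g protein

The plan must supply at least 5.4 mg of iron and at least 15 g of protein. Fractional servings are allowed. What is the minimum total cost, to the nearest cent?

$2.01

spinach only: max(5.4/3.1, 15/3) = 5 servings → $3.50.
orange only: max(5.4/0.4, 15/1) = 15 servings → $10.50.
whole-barley bread only: max(5.4/1.2, 15/4) = 4.5 servings → $2.25.
spinach + orange with both targets exact would need a negative amount; discard.
spinach + whole-barley bread with both tight: 0.4091 servings and 3.443 servings → $2.01.
orange + whole-barley bread with both tight: 9 servings and 1.5 servings → $7.05.
The minimum over all feasible corners is $2.01.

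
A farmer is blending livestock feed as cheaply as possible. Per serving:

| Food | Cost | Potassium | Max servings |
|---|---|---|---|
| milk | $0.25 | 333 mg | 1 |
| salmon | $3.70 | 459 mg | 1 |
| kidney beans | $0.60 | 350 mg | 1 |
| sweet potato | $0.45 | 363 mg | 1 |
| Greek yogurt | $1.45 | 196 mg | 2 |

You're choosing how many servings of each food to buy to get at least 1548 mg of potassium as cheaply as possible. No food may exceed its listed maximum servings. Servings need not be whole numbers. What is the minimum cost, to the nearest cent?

Cost per mg of potassium: milk $0.0008, sweet potato $0.0012, kidney beans $0.0017, Greek yogurt $0.0074, salmon $0.0081.
Take 1 serving of milk: +333.0 mg potassium for $0.25 (total $0.25, still need 1215.0 mg).
Take 1 serving of sweet potato: +363.0 mg potassium for $0.45 (total $0.70, still need 852.0 mg).
Take 1 serving of kidney beans: +350.0 mg potassium for $0.60 (total $1.30, still need 502.0 mg).
Take 2 servings of Greek yogurt: +392.0 mg potassium for $2.90 (total $4.20, still need 110.0 mg).
Take 0.2397 servings of salmon: +110.0 mg potassium for $0.89 (total $5.09, still need 0.0 mg).
Filling from the cheapest source first is optimal under one linear minimum: $5.09.

$5.09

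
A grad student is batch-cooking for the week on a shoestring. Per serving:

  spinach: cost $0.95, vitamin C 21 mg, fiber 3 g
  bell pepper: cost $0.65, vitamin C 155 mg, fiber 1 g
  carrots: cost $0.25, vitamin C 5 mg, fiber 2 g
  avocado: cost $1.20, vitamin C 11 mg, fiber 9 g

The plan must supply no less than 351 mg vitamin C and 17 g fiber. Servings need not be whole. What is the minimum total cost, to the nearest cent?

$3.19

With two linear requirements the optimum uses one or two foods; enumerate the corners.
spinach only: max(351/21, 17/3) = 16.71 servings → $15.88.
bell pepper only: max(351/155, 17/1) = 17 servings → $11.05.
carrots only: max(351/5, 17/2) = 70.2 servings → $17.55.
avocado only: max(351/11, 17/9) = 31.91 servings → $38.29.
spinach + bell pepper with both tight: 5.144 servings and 1.568 servings → $5.91.
spinach + carrots: the both-tight solution has a negative serving — not a feasible corner.
spinach + avocado: the both-tight solution has a negative serving — not a feasible corner.
bell pepper + carrots with both tight: 2.023 servings and 7.489 servings → $3.19.
bell pepper + avocado with both tight: 2.147 servings and 1.65 servings → $3.38.
carrots + avocado: the both-tight solution has a negative serving — not a feasible corner.
The minimum over all feasible corners is $3.19.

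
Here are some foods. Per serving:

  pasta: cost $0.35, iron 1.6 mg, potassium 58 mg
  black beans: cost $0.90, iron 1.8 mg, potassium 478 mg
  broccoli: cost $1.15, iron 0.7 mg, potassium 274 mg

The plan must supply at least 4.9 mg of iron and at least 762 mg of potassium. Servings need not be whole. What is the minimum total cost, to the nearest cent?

$1.79

This is a tiny linear program; its minimum lies at a vertex of the feasible set. List the vertices and price them.
pasta only: max(4.9/1.6, 762/58) = 13.14 servings → $4.60.
black beans only: max(4.9/1.8, 762/478) = 2.722 servings → $2.45.
broccoli only: max(4.9/0.7, 762/274) = 7 servings → $8.05.
pasta + black beans with both tight: 1.47 servings and 1.416 servings → $1.79.
pasta + broccoli with both tight: 2.034 servings and 2.35 servings → $3.41.
black beans + broccoli: the both-tight solution has a negative serving — not a feasible corner.
Cheapest feasible corner: $1.79.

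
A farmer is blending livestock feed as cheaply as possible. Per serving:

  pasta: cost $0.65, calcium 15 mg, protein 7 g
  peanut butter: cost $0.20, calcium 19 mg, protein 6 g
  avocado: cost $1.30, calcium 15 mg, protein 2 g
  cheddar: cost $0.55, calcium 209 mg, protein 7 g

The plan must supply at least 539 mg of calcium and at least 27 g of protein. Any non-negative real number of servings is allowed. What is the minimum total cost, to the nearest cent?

A basic optimal solution has at most two foods positive. Try each food alone and each pair with both targets met exactly.
pasta only: max(539/15, 27/7) = 35.93 servings → $23.36.
peanut butter only: max(539/19, 27/6) = 28.37 servings → $5.67.
avocado only: max(539/15, 27/2) = 35.93 servings → $46.71.
cheddar only: max(539/209, 27/7) = 3.857 servings → $2.12.
pasta + peanut butter: the both-tight solution has a negative serving — not a feasible corner.
pasta + avocado with both targets exact would need a negative amount; discard.
pasta + cheddar with both tight: 1.377 servings and 2.48 servings → $2.26.
peanut butter + avocado: intersection lies outside the first quadrant.
peanut butter + cheddar with both tight: 1.668 servings and 2.427 servings → $1.67.
avocado + cheddar with both tight: 5.974 servings and 2.15 servings → $8.95.
So the least-cost plan costs $1.67.

$1.67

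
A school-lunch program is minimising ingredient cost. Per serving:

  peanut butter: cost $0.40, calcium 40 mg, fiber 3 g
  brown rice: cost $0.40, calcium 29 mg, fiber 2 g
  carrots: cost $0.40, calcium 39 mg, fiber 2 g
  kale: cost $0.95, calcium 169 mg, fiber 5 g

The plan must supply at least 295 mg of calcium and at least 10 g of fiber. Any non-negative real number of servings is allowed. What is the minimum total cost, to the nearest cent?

Minimising a linear cost over {calcium ≥ 295, fiber ≥ 10, servings ≥ 0} — the optimum is at a vertex, using one or two foods.
peanut butter only: max(295/40, 10/3) = 7.375 servings → $2.95.
brown rice only: max(295/29, 10/2) = 10.17 servings → $4.07.
carrots only: max(295/39, 10/2) = 7.564 servings → $3.03.
kale only: max(295/169, 10/5) = 2 servings → $1.90.
peanut butter + brown rice: intersection lies outside the first quadrant.
peanut butter + carrots with both targets exact would need a negative amount; discard.
peanut butter + kale with both tight: 0.7003 servings and 1.58 servings → $1.78.
brown rice + carrots: the both-tight solution has a negative serving — not a feasible corner.
brown rice + kale with both tight: 1.114 servings and 1.554 servings → $1.92.
carrots + kale with both tight: 1.503 servings and 1.399 servings → $1.93.
The minimum over all feasible corners is $1.78.

$1.78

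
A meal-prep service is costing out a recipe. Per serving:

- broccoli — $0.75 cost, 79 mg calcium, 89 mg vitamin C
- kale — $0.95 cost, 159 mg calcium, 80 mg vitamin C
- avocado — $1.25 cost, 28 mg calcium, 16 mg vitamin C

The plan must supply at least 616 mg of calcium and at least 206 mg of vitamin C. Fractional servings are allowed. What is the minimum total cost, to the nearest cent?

With two linear requirements the optimum uses one or two foods; enumerate the corners.
broccoli only: max(616/79, 206/89) = 7.797 servings → $5.85.
kale only: max(616/159, 206/80) = 3.874 servings → $3.68.
avocado only: max(616/28, 206/16) = 22 servings → $27.50.
broccoli + kale: the both-tight solution has a negative serving — not a feasible corner.
broccoli + avocado: intersection lies outside the first quadrant.
kale + avocado with both targets exact would need a negative amount; discard.
The minimum over all feasible corners is $3.68.

$3.68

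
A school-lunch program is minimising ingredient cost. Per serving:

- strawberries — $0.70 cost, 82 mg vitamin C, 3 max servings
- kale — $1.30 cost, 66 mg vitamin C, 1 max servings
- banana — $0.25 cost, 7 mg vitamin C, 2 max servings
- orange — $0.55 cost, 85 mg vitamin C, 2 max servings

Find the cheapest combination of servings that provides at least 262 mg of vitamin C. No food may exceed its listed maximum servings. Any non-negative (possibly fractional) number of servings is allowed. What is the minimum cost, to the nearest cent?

Cost per mg of vitamin C: orange $0.0065, strawberries $0.0085, kale $0.0197, banana $0.0357.
Take 2 servings of orange: +170.0 mg vitamin C for $1.10 (total $1.10, still need 92.0 mg).
Take 1.122 servings of strawberries: +92.0 mg vitamin C for $0.79 (total $1.89, still need 0.0 mg).
Greedy by cheapest-per-mg is optimal for a single linear constraint, so the minimum cost is $1.89.

$1.89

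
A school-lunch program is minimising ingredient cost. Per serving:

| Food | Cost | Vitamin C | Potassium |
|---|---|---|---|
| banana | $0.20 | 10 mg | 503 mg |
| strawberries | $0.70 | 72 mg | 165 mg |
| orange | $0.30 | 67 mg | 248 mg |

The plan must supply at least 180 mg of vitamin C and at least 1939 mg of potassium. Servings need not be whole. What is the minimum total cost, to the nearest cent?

$1.23

A basic optimal solution has at most two foods positive. Try each food alone and each pair with both targets met exactly.
banana only: max(180/10, 1939/503) = 18 servings → $3.60.
strawberries only: max(180/72, 1939/165) = 11.75 servings → $8.23.
orange only: max(180/67, 1939/248) = 7.819 servings → $2.35.
banana + strawberries with both tight: 3.18 servings and 2.058 servings → $2.08.
banana + orange with both tight: 2.731 servings and 2.279 servings → $1.23.
strawberries + orange with both targets exact would need a negative amount; discard.
The minimum over all feasible corners is $1.23.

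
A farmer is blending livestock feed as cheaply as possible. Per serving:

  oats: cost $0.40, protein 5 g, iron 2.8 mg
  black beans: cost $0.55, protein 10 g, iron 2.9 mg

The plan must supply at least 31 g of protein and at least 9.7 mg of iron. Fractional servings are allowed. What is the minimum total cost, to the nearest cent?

$1.77

At the optimum either one food covers both requirements or two foods hit both targets exactly; no other combination can be cheaper.
oats only: max(31/5, 9.7/2.8) = 6.2 servings → $2.48.
black beans only: max(31/10, 9.7/2.9) = 3.345 servings → $1.84.
oats + black beans with both tight: 0.5259 servings and 2.837 servings → $1.77.
The minimum over all feasible corners is $1.77.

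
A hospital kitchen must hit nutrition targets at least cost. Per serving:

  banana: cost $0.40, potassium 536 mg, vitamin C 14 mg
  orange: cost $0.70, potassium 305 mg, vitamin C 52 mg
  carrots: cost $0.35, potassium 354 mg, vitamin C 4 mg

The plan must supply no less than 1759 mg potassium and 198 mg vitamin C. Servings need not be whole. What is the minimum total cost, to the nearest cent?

$2.94

A basic optimal solution has at most two foods positive. Try each food alone and each pair with both targets met exactly.
banana only: max(1759/536, 198/14) = 14.14 servings → $5.66.
orange only: max(1759/305, 198/52) = 5.767 servings → $4.04.
carrots only: max(1759/354, 198/4) = 49.5 servings → $17.32.
banana + orange with both tight: 1.317 servings and 3.453 servings → $2.94.
banana + carrots: intersection lies outside the first quadrant.
orange + carrots with both tight: 3.669 servings and 1.808 servings → $3.20.
The minimum over all feasible corners is $2.94.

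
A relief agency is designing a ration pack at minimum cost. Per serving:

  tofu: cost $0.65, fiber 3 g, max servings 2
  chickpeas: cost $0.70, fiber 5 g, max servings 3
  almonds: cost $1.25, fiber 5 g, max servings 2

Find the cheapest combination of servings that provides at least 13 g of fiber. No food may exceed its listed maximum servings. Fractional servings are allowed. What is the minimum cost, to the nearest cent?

Cost per g of fiber: chickpeas $0.1400, tofu $0.2167, almonds $0.2500.
Take 2.6 servings of chickpeas: +13.0 g fiber for $1.82 (total $1.82, still need 0.0 g).
Filling from the cheapest source first is optimal under one linear minimum: $1.82.

$1.82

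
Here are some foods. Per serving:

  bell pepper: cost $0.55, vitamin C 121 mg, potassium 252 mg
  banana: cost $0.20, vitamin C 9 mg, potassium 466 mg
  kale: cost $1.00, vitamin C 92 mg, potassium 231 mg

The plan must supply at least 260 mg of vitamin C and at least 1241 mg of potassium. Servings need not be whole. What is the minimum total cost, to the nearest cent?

An LP optimum is at a vertex; with two nutrient constraints at most two foods are used. Check each candidate.
bell pepper only: max(260/121, 1241/252) = 4.925 servings → $2.71.
banana only: max(260/9, 1241/466) = 28.89 servings → $5.78.
kale only: max(260/92, 1241/231) = 5.372 servings → $5.37.
bell pepper + banana with both tight: 2.032 servings and 1.564 servings → $1.43.
bell pepper + kale with both targets exact would need a negative amount; discard.
banana + kale with both tight: 1.327 servings and 2.696 servings → $2.96.
So the least-cost plan costs $1.43.

$1.43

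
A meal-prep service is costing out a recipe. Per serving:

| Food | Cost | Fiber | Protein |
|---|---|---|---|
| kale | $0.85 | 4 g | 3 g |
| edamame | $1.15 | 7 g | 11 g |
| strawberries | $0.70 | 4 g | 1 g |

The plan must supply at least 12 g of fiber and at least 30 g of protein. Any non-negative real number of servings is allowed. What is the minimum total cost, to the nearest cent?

$3.14

Two binding constraints pin down two serving amounts, so the optimal mix uses at most two foods. The candidates are each food alone (scaled to the tighter of fiber/protein) and each pair with both constraints tight.
kale only: max(12/4, 30/3) = 10 servings → $8.50.
edamame only: max(12/7, 30/11) = 2.727 servings → $3.14.
strawberries only: max(12/4, 30/1) = 30 servings → $21.00.
kale + edamame: the both-tight solution has a negative serving — not a feasible corner.
kale + strawberries: intersection lies outside the first quadrant.
edamame + strawberries: intersection lies outside the first quadrant.
The minimum over all feasible corners is $3.14.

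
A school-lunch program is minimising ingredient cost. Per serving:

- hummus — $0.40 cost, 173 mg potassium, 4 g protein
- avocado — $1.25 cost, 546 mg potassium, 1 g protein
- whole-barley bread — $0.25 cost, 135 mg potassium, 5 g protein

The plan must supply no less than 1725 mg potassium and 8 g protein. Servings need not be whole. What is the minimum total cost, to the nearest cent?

$3.19

Check every corner: each single food scaled to meet both minima, and each pair solved so both constraints bind.
hummus only: max(1725/173, 8/4) = 9.971 servings → $3.99.
avocado only: max(1725/546, 8/1) = 8 servings → $10.00.
whole-barley bread only: max(1725/135, 8/5) = 12.78 servings → $3.19.
hummus + avocado with both tight: 1.314 servings and 2.743 servings → $3.95.
hummus + whole-barley bread: the both-tight solution has a negative serving — not a feasible corner.
avocado + whole-barley bread with both tight: 2.908 servings and 1.018 servings → $3.89.
So the least-cost plan costs $3.19.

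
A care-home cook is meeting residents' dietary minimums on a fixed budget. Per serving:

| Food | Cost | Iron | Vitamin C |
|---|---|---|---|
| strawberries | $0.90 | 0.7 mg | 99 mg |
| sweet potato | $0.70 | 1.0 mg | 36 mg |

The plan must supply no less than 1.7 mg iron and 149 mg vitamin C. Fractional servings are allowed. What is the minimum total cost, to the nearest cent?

With two linear requirements the optimum uses one or two foods; enumerate the corners.
strawberries only: max(1.7/0.7, 149/99) = 2.429 servings → $2.19.
sweet potato only: max(1.7/1.0, 149/36) = 4.139 servings → $2.90.
strawberries + sweet potato with both tight: 1.19 servings and 0.8672 servings → $1.68.
Cheapest feasible corner: $1.68.

$1.68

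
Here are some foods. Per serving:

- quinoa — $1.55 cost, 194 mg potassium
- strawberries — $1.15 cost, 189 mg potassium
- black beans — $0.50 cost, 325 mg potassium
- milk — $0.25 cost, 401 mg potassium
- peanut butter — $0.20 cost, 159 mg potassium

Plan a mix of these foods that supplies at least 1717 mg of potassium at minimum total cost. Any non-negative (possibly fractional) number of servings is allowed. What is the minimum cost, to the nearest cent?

Cost per mg of potassium: milk $0.0006, peanut butter $0.0013, black beans $0.0015, strawberries $0.0061, quinoa $0.0080.
With no serving limits, use only milk: 1717 mg / 401 mg = 4.282 servings × $0.25 = $1.07.

$1.07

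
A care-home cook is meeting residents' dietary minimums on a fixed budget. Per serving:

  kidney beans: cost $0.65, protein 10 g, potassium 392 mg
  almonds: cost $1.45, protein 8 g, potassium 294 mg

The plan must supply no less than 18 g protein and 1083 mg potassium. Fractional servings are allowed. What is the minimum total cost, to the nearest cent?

$1.80

The cheapest plan sits at a corner of the feasible region — with two constraints it uses at most two foods.
kidney beans only: max(18/10, 1083/392) = 2.763 servings → $1.80.
almonds only: max(18/8, 1083/294) = 3.684 servings → $5.34.
kidney beans + almonds with both targets exact would need a negative amount; discard.
Cheapest feasible corner: $1.80.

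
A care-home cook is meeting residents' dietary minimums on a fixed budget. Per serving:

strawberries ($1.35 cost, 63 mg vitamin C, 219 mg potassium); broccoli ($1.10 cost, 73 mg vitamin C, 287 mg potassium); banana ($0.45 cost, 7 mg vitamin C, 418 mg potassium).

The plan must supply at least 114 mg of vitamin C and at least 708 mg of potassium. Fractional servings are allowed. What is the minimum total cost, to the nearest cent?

For a min-cost LP with two ≥-constraints, a basic feasible solution has at most two positive variables.
strawberries only: max(114/63, 708/219) = 3.233 servings → $4.36.
broccoli only: max(114/73, 708/287) = 2.467 servings → $2.71.
banana only: max(114/7, 708/418) = 16.29 servings → $7.33.
strawberries + broccoli with both targets exact would need a negative amount; discard.
strawberries + banana with both tight: 1.722 servings and 0.7918 servings → $2.68.
broccoli + banana with both tight: 1.498 servings and 0.6654 servings → $1.95.
The minimum over all feasible corners is $1.95.

$1.95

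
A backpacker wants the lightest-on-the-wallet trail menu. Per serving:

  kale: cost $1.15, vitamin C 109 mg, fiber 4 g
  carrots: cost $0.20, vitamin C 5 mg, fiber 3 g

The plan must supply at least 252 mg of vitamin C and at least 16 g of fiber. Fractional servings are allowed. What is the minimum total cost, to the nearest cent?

$3.01

kale only: max(252/109, 16/4) = 4 servings → $4.60.
carrots only: max(252/5, 16/3) = 50.4 servings → $10.08.
kale + carrots with both tight: 2.202 servings and 2.397 servings → $3.01.
Cheapest feasible corner: $3.01.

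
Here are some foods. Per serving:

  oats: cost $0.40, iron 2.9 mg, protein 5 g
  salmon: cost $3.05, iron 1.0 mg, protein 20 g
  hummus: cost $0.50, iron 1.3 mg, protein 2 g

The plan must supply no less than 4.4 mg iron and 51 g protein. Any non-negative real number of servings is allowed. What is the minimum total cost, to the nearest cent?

With two linear requirements the optimum uses one or two foods; enumerate the corners.
oats only: max(4.4/2.9, 51/5) = 10.2 servings → $4.08.
salmon only: max(4.4/1.0, 51/20) = 4.4 servings → $13.42.
hummus only: max(4.4/1.3, 51/2) = 25.5 servings → $12.75.
oats + salmon with both tight: 0.6981 servings and 2.375 servings → $7.52.
oats + hummus: the both-tight solution has a negative serving — not a feasible corner.
salmon + hummus with both tight: 2.396 servings and 1.542 servings → $8.08.
The minimum over all feasible corners is $4.08.

$4.08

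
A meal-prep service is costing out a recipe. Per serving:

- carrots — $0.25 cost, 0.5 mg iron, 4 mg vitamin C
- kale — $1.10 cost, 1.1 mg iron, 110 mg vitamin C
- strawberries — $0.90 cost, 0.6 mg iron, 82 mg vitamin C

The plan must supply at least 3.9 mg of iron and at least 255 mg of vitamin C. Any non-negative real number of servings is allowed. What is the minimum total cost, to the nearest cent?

$3.17

Minimising a linear cost over {iron ≥ 3.9, vitamin C ≥ 255, servings ≥ 0} — the optimum is at a vertex, using one or two foods.
carrots only: max(3.9/0.5, 255/4) = 63.75 servings → $15.94.
kale only: max(3.9/1.1, 255/110) = 3.545 servings → $3.90.
strawberries only: max(3.9/0.6, 255/82) = 6.5 servings → $5.85.
carrots + kale with both tight: 2.935 servings and 2.211 servings → $3.17.
carrots + strawberries with both tight: 4.321 servings and 2.899 servings → $3.69.
kale + strawberries: the both-tight solution has a negative serving — not a feasible corner.
So the least-cost plan costs $3.17.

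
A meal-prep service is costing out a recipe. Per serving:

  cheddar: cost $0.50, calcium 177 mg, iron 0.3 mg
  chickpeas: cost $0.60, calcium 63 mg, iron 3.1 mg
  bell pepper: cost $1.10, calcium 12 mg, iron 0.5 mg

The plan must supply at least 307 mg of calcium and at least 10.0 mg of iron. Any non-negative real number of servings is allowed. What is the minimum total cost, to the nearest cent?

Check every corner: each single food scaled to meet both minima, and each pair solved so both constraints bind.
cheddar only: max(307/177, 10.0/0.3) = 33.33 servings → $16.67.
chickpeas only: max(307/63, 10.0/3.1) = 4.873 servings → $2.92.
bell pepper only: max(307/12, 10.0/0.5) = 25.58 servings → $28.14.
cheddar + chickpeas with both tight: 0.6072 servings and 3.167 servings → $2.20.
cheddar + bell pepper with both tight: 0.3946 servings and 19.76 servings → $21.94.
chickpeas + bell pepper: the both-tight solution has a negative serving — not a feasible corner.
So the least-cost plan costs $2.20.

$2.20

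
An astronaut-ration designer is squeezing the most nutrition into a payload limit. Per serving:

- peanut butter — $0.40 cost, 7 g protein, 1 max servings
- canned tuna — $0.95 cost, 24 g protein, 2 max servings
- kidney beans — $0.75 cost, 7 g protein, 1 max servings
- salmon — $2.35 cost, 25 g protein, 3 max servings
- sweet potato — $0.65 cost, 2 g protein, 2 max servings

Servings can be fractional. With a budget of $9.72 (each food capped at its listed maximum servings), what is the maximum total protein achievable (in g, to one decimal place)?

Protein per dollar: canned tuna 25.26, peanut butter 17.5, salmon 10.64, kidney beans 9.333, sweet potato 3.077.
Take 2 servings of canned tuna: spends $1.90, +48.0 g protein (running total 48.0 g).
Take 1 serving of peanut butter: spends $0.40, +7.0 g protein (running total 55.0 g).
Take 3 servings of salmon: spends $7.05, +75.0 g protein (running total 130.0 g).
Take 0.4933 servings of kidney beans: spends $0.37, +3.5 g protein (running total 133.5 g).
Greedy by best ratio exhausts the cost allowance optimally: 133.5 g.

133.5 g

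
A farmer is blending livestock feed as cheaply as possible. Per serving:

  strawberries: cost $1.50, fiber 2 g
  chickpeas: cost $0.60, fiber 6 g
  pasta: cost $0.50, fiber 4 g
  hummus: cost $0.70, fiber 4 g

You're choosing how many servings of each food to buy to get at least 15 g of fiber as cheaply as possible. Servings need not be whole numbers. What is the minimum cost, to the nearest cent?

Cost per g of fiber: chickpeas $0.1000, pasta $0.1250, hummus $0.1750, strawberries $0.7500.
With no serving limits, use only chickpeas: 15 g / 6 g = 2.5 servings × $0.60 = $1.50.

$1.50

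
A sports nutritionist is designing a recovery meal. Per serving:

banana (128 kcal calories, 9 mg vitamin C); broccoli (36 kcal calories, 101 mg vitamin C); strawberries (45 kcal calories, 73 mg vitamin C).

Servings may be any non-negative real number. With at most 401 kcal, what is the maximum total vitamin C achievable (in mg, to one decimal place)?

Vitamin C per kcal: broccoli 2.806, strawberries 1.622, banana 0.07031.
With no serving limits, spend the whole calories allowance on broccoli: 401 kcal / 36 kcal × 101 mg = 1125.0 mg.

1125.0 mg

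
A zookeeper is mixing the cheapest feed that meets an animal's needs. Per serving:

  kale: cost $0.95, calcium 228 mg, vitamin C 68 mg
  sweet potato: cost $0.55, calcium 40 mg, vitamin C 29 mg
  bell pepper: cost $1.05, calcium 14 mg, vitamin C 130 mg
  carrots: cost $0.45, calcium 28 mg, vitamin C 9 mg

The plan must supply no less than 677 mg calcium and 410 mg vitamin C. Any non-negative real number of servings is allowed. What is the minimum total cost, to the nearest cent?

For a min-cost LP with two ≥-constraints, a basic feasible solution has at most two positive variables.
kale only: max(677/228, 410/68) = 6.029 servings → $5.73.
sweet potato only: max(677/40, 410/29) = 16.93 servings → $9.31.
bell pepper only: max(677/14, 410/130) = 48.36 servings → $50.77.
carrots only: max(677/28, 410/9) = 45.56 servings → $20.50.
kale + sweet potato with both tight: 0.8307 servings and 12.19 servings → $7.49.
kale + bell pepper with both tight: 2.868 servings and 1.654 servings → $4.46.
kale + carrots: intersection lies outside the first quadrant.
sweet potato + bell pepper: the both-tight solution has a negative serving — not a feasible corner.
sweet potato + carrots with both tight: 11.92 servings and 7.153 servings → $9.77.
bell pepper + carrots with both tight: 1.533 servings and 23.41 servings → $12.15.
Cheapest feasible corner: $4.46.

$4.46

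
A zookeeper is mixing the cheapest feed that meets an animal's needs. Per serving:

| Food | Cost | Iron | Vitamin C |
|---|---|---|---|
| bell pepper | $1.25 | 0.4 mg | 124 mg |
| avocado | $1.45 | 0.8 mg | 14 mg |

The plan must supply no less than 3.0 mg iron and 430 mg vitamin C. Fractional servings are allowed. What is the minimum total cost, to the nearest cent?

An LP optimum is at a vertex; with two nutrient constraints at most two foods are used. Check each candidate.
bell pepper only: max(3.0/0.4, 430/124) = 7.5 servings → $9.38.
avocado only: max(3.0/0.8, 430/14) = 30.71 servings → $44.54.
bell pepper + avocado with both tight: 3.226 servings and 2.137 servings → $7.13.
The minimum over all feasible corners is $7.13.

$7.13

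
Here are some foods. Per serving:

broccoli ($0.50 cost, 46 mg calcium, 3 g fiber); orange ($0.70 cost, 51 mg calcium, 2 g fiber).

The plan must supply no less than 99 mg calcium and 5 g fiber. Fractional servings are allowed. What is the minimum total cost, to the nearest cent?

A basic optimal solution has at most two foods positive. Try each food alone and each pair with both targets met exactly.
broccoli only: max(99/46, 5/3) = 2.152 servings → $1.08.
orange only: max(99/51, 5/2) = 2.5 servings → $1.75.
broccoli + orange with both tight: 0.9344 servings and 1.098 servings → $1.24.
The minimum over all feasible corners is $1.08.

$1.08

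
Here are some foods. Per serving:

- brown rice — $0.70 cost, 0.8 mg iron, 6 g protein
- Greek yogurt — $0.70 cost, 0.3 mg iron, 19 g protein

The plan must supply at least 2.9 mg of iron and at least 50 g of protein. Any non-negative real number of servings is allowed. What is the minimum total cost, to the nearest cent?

A basic optimal solution has at most two foods positive. Try each food alone and each pair with both targets met exactly.
brown rice only: max(2.9/0.8, 50/6) = 8.333 servings → $5.83.
Greek yogurt only: max(2.9/0.3, 50/19) = 9.667 servings → $6.77.
brown rice + Greek yogurt with both tight: 2.993 servings and 1.687 servings → $3.28.
Cheapest feasible corner: $3.28.

$3.28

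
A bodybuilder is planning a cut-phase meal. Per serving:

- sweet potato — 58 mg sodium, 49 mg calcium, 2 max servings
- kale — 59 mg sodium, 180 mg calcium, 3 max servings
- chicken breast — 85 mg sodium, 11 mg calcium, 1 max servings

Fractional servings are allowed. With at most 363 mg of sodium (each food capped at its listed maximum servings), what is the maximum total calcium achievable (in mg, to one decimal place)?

647.1 mg

Calcium per mg sodium: kale 3.051, sweet potato 0.8448, chicken breast 0.1294.
Take 3 servings of kale: uses 177 mg sodium, +540.0 mg calcium (running total 540.0 mg).
Take 2 servings of sweet potato: uses 116 mg sodium, +98.0 mg calcium (running total 638.0 mg).
Take 0.8235 servings of chicken breast: uses 70 mg sodium, +9.1 mg calcium (running total 647.1 mg).
Filling greedily by calcium-per-mg sodium is optimal for one linear limit, giving 647.1 mg.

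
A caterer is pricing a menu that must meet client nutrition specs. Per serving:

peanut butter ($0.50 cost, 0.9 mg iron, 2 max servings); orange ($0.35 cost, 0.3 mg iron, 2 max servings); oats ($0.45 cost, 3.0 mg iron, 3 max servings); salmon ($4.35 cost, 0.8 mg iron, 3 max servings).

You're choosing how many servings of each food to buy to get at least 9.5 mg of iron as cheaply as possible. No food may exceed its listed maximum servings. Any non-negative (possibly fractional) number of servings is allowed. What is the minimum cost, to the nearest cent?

Cost per mg of iron: oats $0.1500, peanut butter $0.5556, orange $1.1667, salmon $5.4375.
Take 3 servings of oats: +9.0 mg iron for $1.35 (total $1.35, still need 0.5 mg).
Take 0.5556 servings of peanut butter: +0.5 mg iron for $0.28 (total $1.63, still need 0.0 mg).
Greedy by cheapest-per-mg is optimal for a single linear constraint, so the minimum cost is $1.63.

$1.63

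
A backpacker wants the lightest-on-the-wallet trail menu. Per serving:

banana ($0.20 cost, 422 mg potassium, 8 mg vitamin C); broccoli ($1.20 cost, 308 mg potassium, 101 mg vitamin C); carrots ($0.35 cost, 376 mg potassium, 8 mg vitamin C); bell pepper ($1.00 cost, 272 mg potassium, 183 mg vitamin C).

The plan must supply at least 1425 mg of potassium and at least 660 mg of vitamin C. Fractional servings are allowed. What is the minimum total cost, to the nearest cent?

The cheapest plan sits at a corner of the feasible region — with two constraints it uses at most two foods.
banana only: max(1425/422, 660/8) = 82.5 servings → $16.50.
broccoli only: max(1425/308, 660/101) = 6.535 servings → $7.84.
carrots only: max(1425/376, 660/8) = 82.5 servings → $28.88.
bell pepper only: max(1425/272, 660/183) = 5.239 servings → $5.24.
banana + broccoli: the both-tight solution has a negative serving — not a feasible corner.
banana + carrots with both targets exact would need a negative amount; discard.
banana + bell pepper with both tight: 1.083 servings and 3.559 servings → $3.78.
broccoli + carrots: intersection lies outside the first quadrant.
broccoli + bell pepper with both tight: 2.812 servings and 2.054 servings → $5.43.
carrots + bell pepper with both tight: 1.219 servings and 3.553 servings → $3.98.
So the least-cost plan costs $3.78.

$3.78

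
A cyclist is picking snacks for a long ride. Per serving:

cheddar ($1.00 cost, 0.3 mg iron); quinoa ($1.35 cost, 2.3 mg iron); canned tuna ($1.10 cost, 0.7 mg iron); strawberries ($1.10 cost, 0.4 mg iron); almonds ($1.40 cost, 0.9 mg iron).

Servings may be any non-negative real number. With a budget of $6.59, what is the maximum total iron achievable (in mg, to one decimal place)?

Iron per dollar: quinoa 1.704, almonds 0.6429, canned tuna 0.6364, strawberries 0.3636, cheddar 0.3.
With no serving limits, spend the whole cost allowance on quinoa: $6.59 / $1.35 × 2.3 mg = 11.2 mg.

11.2 mg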